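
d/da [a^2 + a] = 2*a + 1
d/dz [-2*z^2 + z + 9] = 1 - 4*z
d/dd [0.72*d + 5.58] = 0.720000000000000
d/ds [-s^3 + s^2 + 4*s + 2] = -3*s^2 + 2*s + 4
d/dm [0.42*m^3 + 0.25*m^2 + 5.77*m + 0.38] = 1.26*m^2 + 0.5*m + 5.77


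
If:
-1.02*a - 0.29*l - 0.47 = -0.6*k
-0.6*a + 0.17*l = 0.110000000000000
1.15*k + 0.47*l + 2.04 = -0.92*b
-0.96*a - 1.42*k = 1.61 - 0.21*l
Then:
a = -0.60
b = -0.28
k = -0.95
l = -1.47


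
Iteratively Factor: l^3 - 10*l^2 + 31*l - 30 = (l - 3)*(l^2 - 7*l + 10) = (l - 5)*(l - 3)*(l - 2)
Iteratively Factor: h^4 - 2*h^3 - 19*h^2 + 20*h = (h - 1)*(h^3 - h^2 - 20*h) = (h - 1)*(h + 4)*(h^2 - 5*h) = h*(h - 1)*(h + 4)*(h - 5)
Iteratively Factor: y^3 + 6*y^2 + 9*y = (y)*(y^2 + 6*y + 9) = y*(y + 3)*(y + 3)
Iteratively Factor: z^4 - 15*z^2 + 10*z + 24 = (z + 1)*(z^3 - z^2 - 14*z + 24) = (z - 3)*(z + 1)*(z^2 + 2*z - 8) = (z - 3)*(z - 2)*(z + 1)*(z + 4)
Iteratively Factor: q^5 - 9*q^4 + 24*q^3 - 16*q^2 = (q - 4)*(q^4 - 5*q^3 + 4*q^2) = (q - 4)*(q - 1)*(q^3 - 4*q^2) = (q - 4)^2*(q - 1)*(q^2) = q*(q - 4)^2*(q - 1)*(q)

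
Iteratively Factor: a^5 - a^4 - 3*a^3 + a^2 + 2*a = (a - 2)*(a^4 + a^3 - a^2 - a) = (a - 2)*(a + 1)*(a^3 - a) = (a - 2)*(a + 1)^2*(a^2 - a) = a*(a - 2)*(a + 1)^2*(a - 1)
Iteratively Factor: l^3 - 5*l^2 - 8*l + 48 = (l - 4)*(l^2 - l - 12) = (l - 4)*(l + 3)*(l - 4)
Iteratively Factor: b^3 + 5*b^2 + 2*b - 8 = (b + 4)*(b^2 + b - 2) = (b + 2)*(b + 4)*(b - 1)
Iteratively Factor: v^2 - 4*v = (v - 4)*(v)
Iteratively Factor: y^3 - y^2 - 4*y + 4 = (y - 2)*(y^2 + y - 2) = (y - 2)*(y + 2)*(y - 1)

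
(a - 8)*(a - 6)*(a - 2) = a^3 - 16*a^2 + 76*a - 96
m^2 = m^2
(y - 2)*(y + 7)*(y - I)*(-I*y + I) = -I*y^4 - y^3 - 4*I*y^3 - 4*y^2 + 19*I*y^2 + 19*y - 14*I*y - 14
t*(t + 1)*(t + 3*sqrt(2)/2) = t^3 + t^2 + 3*sqrt(2)*t^2/2 + 3*sqrt(2)*t/2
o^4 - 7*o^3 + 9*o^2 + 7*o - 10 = (o - 5)*(o - 2)*(o - 1)*(o + 1)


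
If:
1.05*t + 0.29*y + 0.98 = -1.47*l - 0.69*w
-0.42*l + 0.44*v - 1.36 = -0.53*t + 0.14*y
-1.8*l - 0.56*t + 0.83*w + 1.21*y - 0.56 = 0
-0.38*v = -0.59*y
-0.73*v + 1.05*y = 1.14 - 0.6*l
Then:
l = 2.99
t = -3.10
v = 12.18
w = -6.37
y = 7.84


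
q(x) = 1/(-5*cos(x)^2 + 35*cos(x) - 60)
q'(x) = (-10*sin(x)*cos(x) + 35*sin(x))/(-5*cos(x)^2 + 35*cos(x) - 60)^2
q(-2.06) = -0.01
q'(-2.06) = -0.01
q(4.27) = -0.01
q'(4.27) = -0.01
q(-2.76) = -0.01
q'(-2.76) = -0.00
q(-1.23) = -0.02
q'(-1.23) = -0.01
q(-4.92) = -0.02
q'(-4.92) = 0.01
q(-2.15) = -0.01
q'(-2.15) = -0.01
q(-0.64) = -0.03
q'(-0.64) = -0.01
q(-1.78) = -0.01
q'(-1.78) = -0.01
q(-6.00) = -0.03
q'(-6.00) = 0.01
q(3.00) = -0.01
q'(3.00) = 0.00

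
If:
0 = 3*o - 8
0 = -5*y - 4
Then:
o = 8/3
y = -4/5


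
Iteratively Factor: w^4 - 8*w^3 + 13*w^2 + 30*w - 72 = (w - 3)*(w^3 - 5*w^2 - 2*w + 24) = (w - 3)^2*(w^2 - 2*w - 8) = (w - 3)^2*(w + 2)*(w - 4)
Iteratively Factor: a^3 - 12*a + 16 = (a - 2)*(a^2 + 2*a - 8) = (a - 2)*(a + 4)*(a - 2)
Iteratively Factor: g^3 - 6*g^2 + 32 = (g + 2)*(g^2 - 8*g + 16) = (g - 4)*(g + 2)*(g - 4)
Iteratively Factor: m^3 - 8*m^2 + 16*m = (m)*(m^2 - 8*m + 16) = m*(m - 4)*(m - 4)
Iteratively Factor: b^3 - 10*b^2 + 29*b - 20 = (b - 1)*(b^2 - 9*b + 20) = (b - 5)*(b - 1)*(b - 4)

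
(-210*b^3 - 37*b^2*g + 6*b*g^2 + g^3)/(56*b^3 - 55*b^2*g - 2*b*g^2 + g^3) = (-30*b^2 - b*g + g^2)/(8*b^2 - 9*b*g + g^2)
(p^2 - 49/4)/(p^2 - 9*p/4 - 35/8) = 2*(2*p + 7)/(4*p + 5)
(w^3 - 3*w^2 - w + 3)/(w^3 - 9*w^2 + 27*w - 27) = (w^2 - 1)/(w^2 - 6*w + 9)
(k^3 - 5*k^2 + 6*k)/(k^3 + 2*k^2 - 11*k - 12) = k*(k - 2)/(k^2 + 5*k + 4)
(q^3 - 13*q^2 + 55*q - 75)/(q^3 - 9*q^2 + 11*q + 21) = (q^2 - 10*q + 25)/(q^2 - 6*q - 7)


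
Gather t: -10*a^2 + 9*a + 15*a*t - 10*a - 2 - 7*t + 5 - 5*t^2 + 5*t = -10*a^2 - a - 5*t^2 + t*(15*a - 2) + 3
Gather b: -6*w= -6*w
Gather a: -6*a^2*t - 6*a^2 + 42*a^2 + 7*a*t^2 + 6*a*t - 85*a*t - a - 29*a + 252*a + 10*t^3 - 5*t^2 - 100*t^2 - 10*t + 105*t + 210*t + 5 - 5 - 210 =a^2*(36 - 6*t) + a*(7*t^2 - 79*t + 222) + 10*t^3 - 105*t^2 + 305*t - 210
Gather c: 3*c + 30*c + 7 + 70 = 33*c + 77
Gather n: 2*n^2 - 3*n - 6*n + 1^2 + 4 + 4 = 2*n^2 - 9*n + 9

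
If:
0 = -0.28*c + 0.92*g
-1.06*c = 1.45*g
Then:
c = 0.00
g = 0.00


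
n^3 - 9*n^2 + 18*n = n*(n - 6)*(n - 3)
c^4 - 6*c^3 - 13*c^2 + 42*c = c*(c - 7)*(c - 2)*(c + 3)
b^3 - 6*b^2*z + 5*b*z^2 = b*(b - 5*z)*(b - z)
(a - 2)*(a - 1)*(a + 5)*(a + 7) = a^4 + 9*a^3 + a^2 - 81*a + 70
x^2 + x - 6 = (x - 2)*(x + 3)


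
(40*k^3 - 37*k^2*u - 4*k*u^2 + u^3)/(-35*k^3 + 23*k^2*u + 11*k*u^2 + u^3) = (-8*k + u)/(7*k + u)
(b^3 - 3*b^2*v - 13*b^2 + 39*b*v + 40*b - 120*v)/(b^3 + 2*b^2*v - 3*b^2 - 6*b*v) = (b^3 - 3*b^2*v - 13*b^2 + 39*b*v + 40*b - 120*v)/(b*(b^2 + 2*b*v - 3*b - 6*v))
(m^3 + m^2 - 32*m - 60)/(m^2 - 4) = (m^2 - m - 30)/(m - 2)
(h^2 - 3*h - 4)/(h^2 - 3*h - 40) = (-h^2 + 3*h + 4)/(-h^2 + 3*h + 40)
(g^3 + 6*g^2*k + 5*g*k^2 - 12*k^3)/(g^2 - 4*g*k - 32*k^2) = (g^2 + 2*g*k - 3*k^2)/(g - 8*k)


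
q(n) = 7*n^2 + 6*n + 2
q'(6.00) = 90.00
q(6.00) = 290.00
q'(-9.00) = -120.00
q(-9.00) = 515.00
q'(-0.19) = 3.34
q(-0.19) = 1.11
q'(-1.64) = -16.96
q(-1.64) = 10.99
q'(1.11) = 21.54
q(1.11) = 17.28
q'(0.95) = 19.30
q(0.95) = 14.02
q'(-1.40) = -13.60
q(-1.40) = 7.32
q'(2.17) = 36.38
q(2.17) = 47.98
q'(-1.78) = -18.92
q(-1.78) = 13.50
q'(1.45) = 26.30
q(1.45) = 25.42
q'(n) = 14*n + 6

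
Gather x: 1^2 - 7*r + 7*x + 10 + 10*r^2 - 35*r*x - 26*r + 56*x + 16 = 10*r^2 - 33*r + x*(63 - 35*r) + 27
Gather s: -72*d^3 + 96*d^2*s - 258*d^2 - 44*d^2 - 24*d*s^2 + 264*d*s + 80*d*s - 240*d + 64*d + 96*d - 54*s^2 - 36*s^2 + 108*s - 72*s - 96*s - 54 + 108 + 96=-72*d^3 - 302*d^2 - 80*d + s^2*(-24*d - 90) + s*(96*d^2 + 344*d - 60) + 150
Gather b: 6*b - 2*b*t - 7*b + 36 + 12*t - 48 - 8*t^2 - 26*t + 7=b*(-2*t - 1) - 8*t^2 - 14*t - 5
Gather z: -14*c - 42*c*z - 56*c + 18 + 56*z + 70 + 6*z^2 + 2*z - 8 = -70*c + 6*z^2 + z*(58 - 42*c) + 80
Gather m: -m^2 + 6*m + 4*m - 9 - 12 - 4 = -m^2 + 10*m - 25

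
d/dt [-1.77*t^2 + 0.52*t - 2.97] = 0.52 - 3.54*t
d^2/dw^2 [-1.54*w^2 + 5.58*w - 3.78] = -3.08000000000000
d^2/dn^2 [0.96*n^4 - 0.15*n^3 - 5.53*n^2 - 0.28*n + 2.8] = 11.52*n^2 - 0.9*n - 11.06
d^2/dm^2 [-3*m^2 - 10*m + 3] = -6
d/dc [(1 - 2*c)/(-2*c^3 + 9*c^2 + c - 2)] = (4*c^3 - 18*c^2 - 2*c + (2*c - 1)*(-6*c^2 + 18*c + 1) + 4)/(2*c^3 - 9*c^2 - c + 2)^2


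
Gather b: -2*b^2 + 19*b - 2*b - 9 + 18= -2*b^2 + 17*b + 9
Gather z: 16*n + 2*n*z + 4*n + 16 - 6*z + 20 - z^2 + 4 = 20*n - z^2 + z*(2*n - 6) + 40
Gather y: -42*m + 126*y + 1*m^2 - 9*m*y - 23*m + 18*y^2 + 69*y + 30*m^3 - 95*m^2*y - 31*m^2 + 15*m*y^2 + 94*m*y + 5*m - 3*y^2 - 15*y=30*m^3 - 30*m^2 - 60*m + y^2*(15*m + 15) + y*(-95*m^2 + 85*m + 180)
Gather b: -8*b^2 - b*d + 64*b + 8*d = -8*b^2 + b*(64 - d) + 8*d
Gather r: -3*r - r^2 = -r^2 - 3*r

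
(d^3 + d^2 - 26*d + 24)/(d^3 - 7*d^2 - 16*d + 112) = (d^2 + 5*d - 6)/(d^2 - 3*d - 28)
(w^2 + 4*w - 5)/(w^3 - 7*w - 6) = (-w^2 - 4*w + 5)/(-w^3 + 7*w + 6)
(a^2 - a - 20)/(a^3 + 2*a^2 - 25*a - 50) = (a + 4)/(a^2 + 7*a + 10)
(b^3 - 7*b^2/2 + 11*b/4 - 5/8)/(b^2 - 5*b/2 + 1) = (b^2 - 3*b + 5/4)/(b - 2)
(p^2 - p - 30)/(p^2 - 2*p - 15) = (-p^2 + p + 30)/(-p^2 + 2*p + 15)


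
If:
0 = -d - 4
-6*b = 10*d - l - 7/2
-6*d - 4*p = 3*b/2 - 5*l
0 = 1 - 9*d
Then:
No Solution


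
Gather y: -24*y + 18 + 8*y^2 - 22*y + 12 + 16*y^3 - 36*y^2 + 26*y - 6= 16*y^3 - 28*y^2 - 20*y + 24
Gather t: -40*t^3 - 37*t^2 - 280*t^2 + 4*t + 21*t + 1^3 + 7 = -40*t^3 - 317*t^2 + 25*t + 8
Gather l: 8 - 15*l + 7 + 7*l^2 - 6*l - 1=7*l^2 - 21*l + 14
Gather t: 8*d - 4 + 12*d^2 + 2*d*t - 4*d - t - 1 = 12*d^2 + 4*d + t*(2*d - 1) - 5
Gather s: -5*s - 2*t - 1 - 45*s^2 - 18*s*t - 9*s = -45*s^2 + s*(-18*t - 14) - 2*t - 1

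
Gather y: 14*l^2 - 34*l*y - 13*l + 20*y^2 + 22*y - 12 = 14*l^2 - 13*l + 20*y^2 + y*(22 - 34*l) - 12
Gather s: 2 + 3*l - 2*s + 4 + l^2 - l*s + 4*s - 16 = l^2 + 3*l + s*(2 - l) - 10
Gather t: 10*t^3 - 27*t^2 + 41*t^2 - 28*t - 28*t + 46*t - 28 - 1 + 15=10*t^3 + 14*t^2 - 10*t - 14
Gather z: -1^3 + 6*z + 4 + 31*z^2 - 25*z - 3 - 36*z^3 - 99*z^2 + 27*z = -36*z^3 - 68*z^2 + 8*z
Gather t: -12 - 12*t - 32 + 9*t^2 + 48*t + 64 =9*t^2 + 36*t + 20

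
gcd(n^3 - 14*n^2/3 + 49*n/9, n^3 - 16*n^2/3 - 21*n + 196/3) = n - 7/3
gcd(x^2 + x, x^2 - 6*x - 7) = x + 1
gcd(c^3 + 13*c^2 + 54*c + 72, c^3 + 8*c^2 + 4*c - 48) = c^2 + 10*c + 24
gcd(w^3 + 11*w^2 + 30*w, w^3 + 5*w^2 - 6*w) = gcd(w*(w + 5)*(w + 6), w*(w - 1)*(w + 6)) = w^2 + 6*w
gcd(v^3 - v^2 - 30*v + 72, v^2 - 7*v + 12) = v^2 - 7*v + 12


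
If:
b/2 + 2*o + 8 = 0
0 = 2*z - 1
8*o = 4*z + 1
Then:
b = -35/2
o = 3/8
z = 1/2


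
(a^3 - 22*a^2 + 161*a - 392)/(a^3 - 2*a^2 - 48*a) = (a^2 - 14*a + 49)/(a*(a + 6))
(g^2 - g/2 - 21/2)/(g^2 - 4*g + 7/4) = 2*(g + 3)/(2*g - 1)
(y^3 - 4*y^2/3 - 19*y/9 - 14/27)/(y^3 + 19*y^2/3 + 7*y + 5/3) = (9*y^2 - 15*y - 14)/(9*(y^2 + 6*y + 5))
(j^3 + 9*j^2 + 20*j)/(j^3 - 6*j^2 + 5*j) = (j^2 + 9*j + 20)/(j^2 - 6*j + 5)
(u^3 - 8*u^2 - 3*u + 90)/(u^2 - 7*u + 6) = (u^2 - 2*u - 15)/(u - 1)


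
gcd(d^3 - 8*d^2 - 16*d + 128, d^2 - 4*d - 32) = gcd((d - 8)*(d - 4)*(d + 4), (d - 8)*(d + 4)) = d^2 - 4*d - 32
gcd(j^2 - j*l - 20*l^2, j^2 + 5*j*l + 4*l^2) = j + 4*l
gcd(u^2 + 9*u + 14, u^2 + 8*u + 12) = u + 2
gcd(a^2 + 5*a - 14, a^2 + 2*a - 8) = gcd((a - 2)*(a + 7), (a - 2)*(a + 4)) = a - 2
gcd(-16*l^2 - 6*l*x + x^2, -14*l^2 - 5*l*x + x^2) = 2*l + x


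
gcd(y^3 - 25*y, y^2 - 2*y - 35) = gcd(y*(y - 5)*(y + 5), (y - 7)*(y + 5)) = y + 5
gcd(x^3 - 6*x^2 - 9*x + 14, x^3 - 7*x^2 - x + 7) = x^2 - 8*x + 7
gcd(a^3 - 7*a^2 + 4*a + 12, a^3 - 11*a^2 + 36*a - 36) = a^2 - 8*a + 12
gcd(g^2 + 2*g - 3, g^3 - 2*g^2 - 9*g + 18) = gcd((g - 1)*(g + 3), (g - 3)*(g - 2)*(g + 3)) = g + 3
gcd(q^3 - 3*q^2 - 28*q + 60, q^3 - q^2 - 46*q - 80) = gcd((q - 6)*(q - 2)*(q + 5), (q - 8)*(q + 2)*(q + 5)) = q + 5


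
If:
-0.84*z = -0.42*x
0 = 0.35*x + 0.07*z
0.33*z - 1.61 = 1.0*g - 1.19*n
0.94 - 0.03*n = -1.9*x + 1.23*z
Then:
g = 35.68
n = 31.33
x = 0.00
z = 0.00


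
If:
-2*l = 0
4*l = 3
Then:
No Solution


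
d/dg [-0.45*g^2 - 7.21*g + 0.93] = -0.9*g - 7.21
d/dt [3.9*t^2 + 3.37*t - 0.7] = 7.8*t + 3.37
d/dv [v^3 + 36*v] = 3*v^2 + 36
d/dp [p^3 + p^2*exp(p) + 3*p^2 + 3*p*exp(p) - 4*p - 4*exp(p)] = p^2*exp(p) + 3*p^2 + 5*p*exp(p) + 6*p - exp(p) - 4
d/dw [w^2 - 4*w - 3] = 2*w - 4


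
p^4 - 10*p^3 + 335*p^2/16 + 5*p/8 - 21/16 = (p - 7)*(p - 3)*(p - 1/4)*(p + 1/4)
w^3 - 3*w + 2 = (w - 1)^2*(w + 2)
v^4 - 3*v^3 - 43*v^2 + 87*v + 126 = (v - 7)*(v - 3)*(v + 1)*(v + 6)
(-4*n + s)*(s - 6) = -4*n*s + 24*n + s^2 - 6*s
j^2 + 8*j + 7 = (j + 1)*(j + 7)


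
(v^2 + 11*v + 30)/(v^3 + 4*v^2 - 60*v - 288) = (v + 5)/(v^2 - 2*v - 48)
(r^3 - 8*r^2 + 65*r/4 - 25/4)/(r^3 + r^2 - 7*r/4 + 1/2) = (2*r^2 - 15*r + 25)/(2*r^2 + 3*r - 2)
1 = 1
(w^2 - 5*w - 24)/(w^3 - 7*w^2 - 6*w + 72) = (w - 8)/(w^2 - 10*w + 24)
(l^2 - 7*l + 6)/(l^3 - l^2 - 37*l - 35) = (-l^2 + 7*l - 6)/(-l^3 + l^2 + 37*l + 35)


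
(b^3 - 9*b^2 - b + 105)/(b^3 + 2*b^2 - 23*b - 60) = (b - 7)/(b + 4)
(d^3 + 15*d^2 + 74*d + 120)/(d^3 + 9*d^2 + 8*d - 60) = (d + 4)/(d - 2)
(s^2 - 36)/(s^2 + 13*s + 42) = (s - 6)/(s + 7)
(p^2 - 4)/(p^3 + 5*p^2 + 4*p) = (p^2 - 4)/(p*(p^2 + 5*p + 4))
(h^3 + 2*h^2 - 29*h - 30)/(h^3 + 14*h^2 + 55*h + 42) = (h - 5)/(h + 7)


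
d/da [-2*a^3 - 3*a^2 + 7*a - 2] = -6*a^2 - 6*a + 7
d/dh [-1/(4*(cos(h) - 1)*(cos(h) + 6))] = -(2*cos(h) + 5)*sin(h)/(4*(cos(h) - 1)^2*(cos(h) + 6)^2)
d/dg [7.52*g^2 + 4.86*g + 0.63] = 15.04*g + 4.86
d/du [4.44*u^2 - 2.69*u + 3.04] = 8.88*u - 2.69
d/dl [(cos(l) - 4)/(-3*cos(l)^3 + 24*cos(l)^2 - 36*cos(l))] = 2*(-cos(l)^3 + 10*cos(l)^2 - 32*cos(l) + 24)*sin(l)/(3*(cos(l) - 6)^2*(cos(l) - 2)^2*cos(l)^2)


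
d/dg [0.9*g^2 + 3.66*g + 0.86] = 1.8*g + 3.66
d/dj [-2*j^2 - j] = -4*j - 1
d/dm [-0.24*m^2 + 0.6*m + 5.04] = 0.6 - 0.48*m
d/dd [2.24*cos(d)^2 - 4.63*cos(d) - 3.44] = (4.63 - 4.48*cos(d))*sin(d)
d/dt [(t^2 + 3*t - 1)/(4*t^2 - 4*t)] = (-t^2 + t/2 - 1/4)/(t^2*(t^2 - 2*t + 1))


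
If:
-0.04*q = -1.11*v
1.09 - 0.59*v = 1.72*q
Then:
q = 0.63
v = 0.02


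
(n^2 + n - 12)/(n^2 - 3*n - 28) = (n - 3)/(n - 7)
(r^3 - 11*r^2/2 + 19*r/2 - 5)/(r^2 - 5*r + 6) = (2*r^2 - 7*r + 5)/(2*(r - 3))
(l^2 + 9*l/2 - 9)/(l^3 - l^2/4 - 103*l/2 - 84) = 2*(2*l - 3)/(4*l^2 - 25*l - 56)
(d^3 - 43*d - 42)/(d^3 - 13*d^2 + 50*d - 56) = (d^2 + 7*d + 6)/(d^2 - 6*d + 8)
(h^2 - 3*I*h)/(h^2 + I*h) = (h - 3*I)/(h + I)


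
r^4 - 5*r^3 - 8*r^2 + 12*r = r*(r - 6)*(r - 1)*(r + 2)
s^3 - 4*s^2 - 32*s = s*(s - 8)*(s + 4)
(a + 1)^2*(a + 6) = a^3 + 8*a^2 + 13*a + 6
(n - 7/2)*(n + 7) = n^2 + 7*n/2 - 49/2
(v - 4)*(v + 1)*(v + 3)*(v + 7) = v^4 + 7*v^3 - 13*v^2 - 103*v - 84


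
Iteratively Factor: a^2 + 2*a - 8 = (a - 2)*(a + 4)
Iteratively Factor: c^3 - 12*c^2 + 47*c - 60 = (c - 4)*(c^2 - 8*c + 15) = (c - 4)*(c - 3)*(c - 5)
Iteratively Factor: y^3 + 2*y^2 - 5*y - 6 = (y + 3)*(y^2 - y - 2) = (y - 2)*(y + 3)*(y + 1)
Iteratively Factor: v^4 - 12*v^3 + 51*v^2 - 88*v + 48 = (v - 1)*(v^3 - 11*v^2 + 40*v - 48) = (v - 4)*(v - 1)*(v^2 - 7*v + 12) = (v - 4)*(v - 3)*(v - 1)*(v - 4)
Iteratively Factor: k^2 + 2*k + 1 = (k + 1)*(k + 1)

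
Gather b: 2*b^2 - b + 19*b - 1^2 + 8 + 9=2*b^2 + 18*b + 16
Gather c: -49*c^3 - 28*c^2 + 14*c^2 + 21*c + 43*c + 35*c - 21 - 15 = -49*c^3 - 14*c^2 + 99*c - 36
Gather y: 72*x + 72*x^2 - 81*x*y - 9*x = 72*x^2 - 81*x*y + 63*x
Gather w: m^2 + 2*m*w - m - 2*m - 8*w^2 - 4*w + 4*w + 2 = m^2 + 2*m*w - 3*m - 8*w^2 + 2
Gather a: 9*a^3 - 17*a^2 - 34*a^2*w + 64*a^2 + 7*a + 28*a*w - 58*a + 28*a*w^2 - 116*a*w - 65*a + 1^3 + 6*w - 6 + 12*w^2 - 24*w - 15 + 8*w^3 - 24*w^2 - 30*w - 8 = 9*a^3 + a^2*(47 - 34*w) + a*(28*w^2 - 88*w - 116) + 8*w^3 - 12*w^2 - 48*w - 28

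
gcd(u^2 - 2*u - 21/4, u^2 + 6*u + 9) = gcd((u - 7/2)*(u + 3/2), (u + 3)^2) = 1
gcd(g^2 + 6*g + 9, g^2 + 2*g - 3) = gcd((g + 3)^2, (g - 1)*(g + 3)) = g + 3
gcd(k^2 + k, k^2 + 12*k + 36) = 1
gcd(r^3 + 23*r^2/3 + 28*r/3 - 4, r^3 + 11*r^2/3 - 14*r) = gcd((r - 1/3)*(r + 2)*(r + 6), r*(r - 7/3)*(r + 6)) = r + 6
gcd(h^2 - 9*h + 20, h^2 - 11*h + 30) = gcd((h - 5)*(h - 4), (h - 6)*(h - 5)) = h - 5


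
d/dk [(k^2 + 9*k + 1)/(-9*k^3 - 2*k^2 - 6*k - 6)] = (9*k^4 + 162*k^3 + 39*k^2 - 8*k - 48)/(81*k^6 + 36*k^5 + 112*k^4 + 132*k^3 + 60*k^2 + 72*k + 36)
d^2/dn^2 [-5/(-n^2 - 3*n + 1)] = 10*(-n^2 - 3*n + (2*n + 3)^2 + 1)/(n^2 + 3*n - 1)^3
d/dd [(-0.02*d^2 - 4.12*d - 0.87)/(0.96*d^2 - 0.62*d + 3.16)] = (3.9676*d^2 + 1.544*d - 13.5586)/(0.9216*d^4 - 1.1904*d^3 + 6.4516*d^2 - 3.9184*d + 9.9856)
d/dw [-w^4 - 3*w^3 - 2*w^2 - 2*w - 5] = -4*w^3 - 9*w^2 - 4*w - 2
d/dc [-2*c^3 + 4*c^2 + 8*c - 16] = -6*c^2 + 8*c + 8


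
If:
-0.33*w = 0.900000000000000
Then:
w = -2.73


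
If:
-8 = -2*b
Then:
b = 4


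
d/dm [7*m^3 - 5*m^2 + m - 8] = 21*m^2 - 10*m + 1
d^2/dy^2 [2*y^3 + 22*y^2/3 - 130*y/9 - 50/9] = 12*y + 44/3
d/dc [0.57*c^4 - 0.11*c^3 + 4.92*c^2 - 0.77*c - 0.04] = 2.28*c^3 - 0.33*c^2 + 9.84*c - 0.77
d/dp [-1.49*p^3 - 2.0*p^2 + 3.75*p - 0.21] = -4.47*p^2 - 4.0*p + 3.75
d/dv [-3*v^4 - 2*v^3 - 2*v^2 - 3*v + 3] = -12*v^3 - 6*v^2 - 4*v - 3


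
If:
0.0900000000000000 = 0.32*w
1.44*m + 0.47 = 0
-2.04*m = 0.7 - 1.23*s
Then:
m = -0.33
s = 0.03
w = 0.28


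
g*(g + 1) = g^2 + g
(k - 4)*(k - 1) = k^2 - 5*k + 4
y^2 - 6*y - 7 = (y - 7)*(y + 1)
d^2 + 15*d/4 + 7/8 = (d + 1/4)*(d + 7/2)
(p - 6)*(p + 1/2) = p^2 - 11*p/2 - 3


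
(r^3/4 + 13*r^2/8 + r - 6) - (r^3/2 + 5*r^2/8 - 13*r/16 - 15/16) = -r^3/4 + r^2 + 29*r/16 - 81/16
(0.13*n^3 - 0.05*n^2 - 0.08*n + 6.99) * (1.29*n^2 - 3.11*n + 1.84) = 0.1677*n^5 - 0.4688*n^4 + 0.2915*n^3 + 9.1739*n^2 - 21.8861*n + 12.8616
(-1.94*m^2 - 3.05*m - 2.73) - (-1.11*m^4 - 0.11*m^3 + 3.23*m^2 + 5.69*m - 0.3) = 1.11*m^4 + 0.11*m^3 - 5.17*m^2 - 8.74*m - 2.43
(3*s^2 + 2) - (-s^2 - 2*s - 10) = 4*s^2 + 2*s + 12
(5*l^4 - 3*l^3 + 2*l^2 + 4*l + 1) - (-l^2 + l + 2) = 5*l^4 - 3*l^3 + 3*l^2 + 3*l - 1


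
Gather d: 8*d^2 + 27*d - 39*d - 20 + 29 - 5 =8*d^2 - 12*d + 4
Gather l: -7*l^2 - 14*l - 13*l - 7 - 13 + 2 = -7*l^2 - 27*l - 18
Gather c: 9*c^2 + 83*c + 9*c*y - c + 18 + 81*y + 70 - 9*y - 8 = 9*c^2 + c*(9*y + 82) + 72*y + 80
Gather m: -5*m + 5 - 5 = -5*m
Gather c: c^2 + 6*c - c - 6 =c^2 + 5*c - 6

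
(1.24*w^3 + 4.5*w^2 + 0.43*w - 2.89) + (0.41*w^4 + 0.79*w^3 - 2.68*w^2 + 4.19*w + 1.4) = 0.41*w^4 + 2.03*w^3 + 1.82*w^2 + 4.62*w - 1.49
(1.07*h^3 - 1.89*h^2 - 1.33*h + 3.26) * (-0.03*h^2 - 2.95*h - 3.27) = -0.0321*h^5 - 3.0998*h^4 + 2.1165*h^3 + 10.006*h^2 - 5.2679*h - 10.6602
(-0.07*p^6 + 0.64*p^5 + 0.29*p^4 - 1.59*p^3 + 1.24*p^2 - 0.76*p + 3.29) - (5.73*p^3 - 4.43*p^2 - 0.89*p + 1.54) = -0.07*p^6 + 0.64*p^5 + 0.29*p^4 - 7.32*p^3 + 5.67*p^2 + 0.13*p + 1.75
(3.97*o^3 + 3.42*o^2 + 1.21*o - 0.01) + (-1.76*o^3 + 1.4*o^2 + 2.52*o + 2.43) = 2.21*o^3 + 4.82*o^2 + 3.73*o + 2.42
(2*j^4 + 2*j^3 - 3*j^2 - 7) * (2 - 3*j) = -6*j^5 - 2*j^4 + 13*j^3 - 6*j^2 + 21*j - 14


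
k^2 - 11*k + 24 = (k - 8)*(k - 3)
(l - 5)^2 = l^2 - 10*l + 25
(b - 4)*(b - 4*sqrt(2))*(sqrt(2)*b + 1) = sqrt(2)*b^3 - 7*b^2 - 4*sqrt(2)*b^2 - 4*sqrt(2)*b + 28*b + 16*sqrt(2)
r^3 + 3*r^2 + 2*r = r*(r + 1)*(r + 2)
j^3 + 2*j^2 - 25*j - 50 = (j - 5)*(j + 2)*(j + 5)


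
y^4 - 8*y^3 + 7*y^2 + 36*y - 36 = (y - 6)*(y - 3)*(y - 1)*(y + 2)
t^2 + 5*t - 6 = (t - 1)*(t + 6)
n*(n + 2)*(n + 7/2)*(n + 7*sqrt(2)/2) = n^4 + 7*sqrt(2)*n^3/2 + 11*n^3/2 + 7*n^2 + 77*sqrt(2)*n^2/4 + 49*sqrt(2)*n/2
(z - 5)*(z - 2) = z^2 - 7*z + 10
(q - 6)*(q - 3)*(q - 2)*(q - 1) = q^4 - 12*q^3 + 47*q^2 - 72*q + 36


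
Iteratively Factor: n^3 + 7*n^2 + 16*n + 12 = (n + 3)*(n^2 + 4*n + 4) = (n + 2)*(n + 3)*(n + 2)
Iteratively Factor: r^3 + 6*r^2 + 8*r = (r + 4)*(r^2 + 2*r) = (r + 2)*(r + 4)*(r)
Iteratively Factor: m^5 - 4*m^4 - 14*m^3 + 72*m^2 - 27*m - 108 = (m + 1)*(m^4 - 5*m^3 - 9*m^2 + 81*m - 108) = (m - 3)*(m + 1)*(m^3 - 2*m^2 - 15*m + 36) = (m - 3)^2*(m + 1)*(m^2 + m - 12) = (m - 3)^3*(m + 1)*(m + 4)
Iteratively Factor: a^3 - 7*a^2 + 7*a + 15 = (a - 5)*(a^2 - 2*a - 3) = (a - 5)*(a + 1)*(a - 3)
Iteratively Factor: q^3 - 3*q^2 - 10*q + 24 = (q + 3)*(q^2 - 6*q + 8) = (q - 2)*(q + 3)*(q - 4)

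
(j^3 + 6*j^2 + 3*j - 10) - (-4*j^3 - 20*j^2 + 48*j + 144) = 5*j^3 + 26*j^2 - 45*j - 154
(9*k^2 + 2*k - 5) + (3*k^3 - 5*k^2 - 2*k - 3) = 3*k^3 + 4*k^2 - 8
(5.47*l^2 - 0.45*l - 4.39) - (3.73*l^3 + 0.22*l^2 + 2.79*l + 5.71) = -3.73*l^3 + 5.25*l^2 - 3.24*l - 10.1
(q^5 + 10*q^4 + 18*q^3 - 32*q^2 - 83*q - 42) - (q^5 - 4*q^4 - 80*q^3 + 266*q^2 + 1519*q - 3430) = 14*q^4 + 98*q^3 - 298*q^2 - 1602*q + 3388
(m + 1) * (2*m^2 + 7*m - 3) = 2*m^3 + 9*m^2 + 4*m - 3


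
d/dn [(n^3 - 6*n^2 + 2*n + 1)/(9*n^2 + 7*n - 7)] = (9*n^4 + 14*n^3 - 81*n^2 + 66*n - 21)/(81*n^4 + 126*n^3 - 77*n^2 - 98*n + 49)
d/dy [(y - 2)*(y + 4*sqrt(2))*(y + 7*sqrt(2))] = 3*y^2 - 4*y + 22*sqrt(2)*y - 22*sqrt(2) + 56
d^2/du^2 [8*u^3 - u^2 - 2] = 48*u - 2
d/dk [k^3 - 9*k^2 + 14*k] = 3*k^2 - 18*k + 14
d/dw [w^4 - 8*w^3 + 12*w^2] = 4*w*(w^2 - 6*w + 6)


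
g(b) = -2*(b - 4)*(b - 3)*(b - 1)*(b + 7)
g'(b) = -2*(b - 4)*(b - 3)*(b - 1) - 2*(b - 4)*(b - 3)*(b + 7) - 2*(b - 4)*(b - 1)*(b + 7) - 2*(b - 3)*(b - 1)*(b + 7) = -8*b^3 + 6*b^2 + 148*b - 242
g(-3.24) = 1440.48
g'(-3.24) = -386.44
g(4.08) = -5.90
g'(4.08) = -81.62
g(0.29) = 104.08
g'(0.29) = -198.77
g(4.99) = -188.50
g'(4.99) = -348.09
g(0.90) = 10.29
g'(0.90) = -109.77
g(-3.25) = 1444.34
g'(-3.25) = -385.00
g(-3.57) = 1559.20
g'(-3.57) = -329.90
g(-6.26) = 1020.84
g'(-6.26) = 1029.16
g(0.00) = 168.00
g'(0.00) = -242.00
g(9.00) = -7680.00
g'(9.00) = -4256.00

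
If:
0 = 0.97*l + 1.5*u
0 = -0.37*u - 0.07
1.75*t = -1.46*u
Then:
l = 0.29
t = 0.16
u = -0.19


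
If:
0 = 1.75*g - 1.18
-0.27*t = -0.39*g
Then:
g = 0.67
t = 0.97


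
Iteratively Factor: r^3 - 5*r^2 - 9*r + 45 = (r - 3)*(r^2 - 2*r - 15) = (r - 3)*(r + 3)*(r - 5)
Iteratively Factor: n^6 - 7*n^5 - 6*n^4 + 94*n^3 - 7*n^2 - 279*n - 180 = (n + 3)*(n^5 - 10*n^4 + 24*n^3 + 22*n^2 - 73*n - 60) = (n - 3)*(n + 3)*(n^4 - 7*n^3 + 3*n^2 + 31*n + 20) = (n - 3)*(n + 1)*(n + 3)*(n^3 - 8*n^2 + 11*n + 20) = (n - 5)*(n - 3)*(n + 1)*(n + 3)*(n^2 - 3*n - 4) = (n - 5)*(n - 3)*(n + 1)^2*(n + 3)*(n - 4)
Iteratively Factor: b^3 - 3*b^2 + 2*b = (b - 1)*(b^2 - 2*b) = b*(b - 1)*(b - 2)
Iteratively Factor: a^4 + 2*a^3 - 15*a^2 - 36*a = (a - 4)*(a^3 + 6*a^2 + 9*a) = a*(a - 4)*(a^2 + 6*a + 9) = a*(a - 4)*(a + 3)*(a + 3)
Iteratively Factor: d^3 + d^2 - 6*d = (d - 2)*(d^2 + 3*d) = d*(d - 2)*(d + 3)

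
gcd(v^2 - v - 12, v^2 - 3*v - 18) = v + 3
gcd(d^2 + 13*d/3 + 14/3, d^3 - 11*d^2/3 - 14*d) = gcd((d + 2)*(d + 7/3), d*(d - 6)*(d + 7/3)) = d + 7/3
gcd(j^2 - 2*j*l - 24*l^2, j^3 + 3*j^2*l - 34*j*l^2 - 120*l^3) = j^2 - 2*j*l - 24*l^2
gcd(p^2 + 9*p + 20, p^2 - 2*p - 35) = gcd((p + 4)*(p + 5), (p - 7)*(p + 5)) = p + 5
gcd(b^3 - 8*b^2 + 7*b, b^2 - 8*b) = b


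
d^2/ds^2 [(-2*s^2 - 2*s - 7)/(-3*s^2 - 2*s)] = 2*(6*s^3 + 189*s^2 + 126*s + 28)/(s^3*(27*s^3 + 54*s^2 + 36*s + 8))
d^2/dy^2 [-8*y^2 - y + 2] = -16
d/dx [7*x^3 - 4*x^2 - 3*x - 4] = 21*x^2 - 8*x - 3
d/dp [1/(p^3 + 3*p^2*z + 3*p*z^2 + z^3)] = -3/(p^4 + 4*p^3*z + 6*p^2*z^2 + 4*p*z^3 + z^4)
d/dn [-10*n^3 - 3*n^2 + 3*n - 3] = -30*n^2 - 6*n + 3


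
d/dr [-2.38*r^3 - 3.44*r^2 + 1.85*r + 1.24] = -7.14*r^2 - 6.88*r + 1.85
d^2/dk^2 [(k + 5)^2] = 2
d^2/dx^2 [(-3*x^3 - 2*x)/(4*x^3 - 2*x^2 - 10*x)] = (-6*x^3 - 114*x^2 + 12*x - 97)/(8*x^6 - 12*x^5 - 54*x^4 + 59*x^3 + 135*x^2 - 75*x - 125)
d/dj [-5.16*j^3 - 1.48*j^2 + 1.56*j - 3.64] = -15.48*j^2 - 2.96*j + 1.56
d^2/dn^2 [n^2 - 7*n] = 2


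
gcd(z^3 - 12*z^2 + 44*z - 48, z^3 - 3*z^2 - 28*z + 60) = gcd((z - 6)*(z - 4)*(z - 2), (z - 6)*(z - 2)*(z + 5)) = z^2 - 8*z + 12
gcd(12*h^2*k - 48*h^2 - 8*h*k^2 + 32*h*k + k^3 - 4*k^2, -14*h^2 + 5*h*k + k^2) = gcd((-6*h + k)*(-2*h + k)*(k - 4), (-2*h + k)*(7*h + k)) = 2*h - k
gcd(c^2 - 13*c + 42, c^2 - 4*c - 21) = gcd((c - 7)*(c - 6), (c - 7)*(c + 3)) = c - 7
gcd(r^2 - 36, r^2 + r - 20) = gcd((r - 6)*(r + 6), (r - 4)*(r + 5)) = 1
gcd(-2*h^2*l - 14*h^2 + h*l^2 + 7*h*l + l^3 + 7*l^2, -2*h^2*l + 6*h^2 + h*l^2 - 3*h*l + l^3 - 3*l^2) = 2*h^2 - h*l - l^2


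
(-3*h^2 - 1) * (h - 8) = -3*h^3 + 24*h^2 - h + 8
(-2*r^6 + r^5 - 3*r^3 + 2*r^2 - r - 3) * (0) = 0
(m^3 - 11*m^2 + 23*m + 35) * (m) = m^4 - 11*m^3 + 23*m^2 + 35*m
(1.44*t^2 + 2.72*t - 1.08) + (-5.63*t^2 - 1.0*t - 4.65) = -4.19*t^2 + 1.72*t - 5.73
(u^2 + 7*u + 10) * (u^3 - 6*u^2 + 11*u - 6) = u^5 + u^4 - 21*u^3 + 11*u^2 + 68*u - 60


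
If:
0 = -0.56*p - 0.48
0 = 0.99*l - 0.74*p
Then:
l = -0.64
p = -0.86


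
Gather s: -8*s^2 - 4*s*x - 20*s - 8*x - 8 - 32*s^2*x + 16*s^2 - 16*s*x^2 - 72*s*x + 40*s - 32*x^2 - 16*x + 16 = s^2*(8 - 32*x) + s*(-16*x^2 - 76*x + 20) - 32*x^2 - 24*x + 8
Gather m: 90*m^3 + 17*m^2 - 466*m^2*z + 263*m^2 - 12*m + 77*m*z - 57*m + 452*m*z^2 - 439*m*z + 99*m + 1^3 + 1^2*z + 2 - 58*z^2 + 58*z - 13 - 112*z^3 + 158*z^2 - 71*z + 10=90*m^3 + m^2*(280 - 466*z) + m*(452*z^2 - 362*z + 30) - 112*z^3 + 100*z^2 - 12*z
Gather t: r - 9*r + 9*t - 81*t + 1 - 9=-8*r - 72*t - 8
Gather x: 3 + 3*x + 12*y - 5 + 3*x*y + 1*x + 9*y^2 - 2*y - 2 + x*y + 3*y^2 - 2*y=x*(4*y + 4) + 12*y^2 + 8*y - 4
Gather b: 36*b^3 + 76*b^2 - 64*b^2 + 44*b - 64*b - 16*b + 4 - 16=36*b^3 + 12*b^2 - 36*b - 12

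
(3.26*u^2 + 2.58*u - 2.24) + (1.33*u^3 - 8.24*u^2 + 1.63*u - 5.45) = 1.33*u^3 - 4.98*u^2 + 4.21*u - 7.69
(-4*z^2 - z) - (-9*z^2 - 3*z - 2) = 5*z^2 + 2*z + 2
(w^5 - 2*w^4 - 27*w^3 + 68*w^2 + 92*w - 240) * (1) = w^5 - 2*w^4 - 27*w^3 + 68*w^2 + 92*w - 240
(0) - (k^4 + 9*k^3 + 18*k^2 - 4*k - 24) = -k^4 - 9*k^3 - 18*k^2 + 4*k + 24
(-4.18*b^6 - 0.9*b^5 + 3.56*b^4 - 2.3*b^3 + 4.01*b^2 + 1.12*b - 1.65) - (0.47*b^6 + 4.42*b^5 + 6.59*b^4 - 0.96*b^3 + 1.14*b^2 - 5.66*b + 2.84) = -4.65*b^6 - 5.32*b^5 - 3.03*b^4 - 1.34*b^3 + 2.87*b^2 + 6.78*b - 4.49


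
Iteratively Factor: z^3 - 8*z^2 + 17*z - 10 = (z - 5)*(z^2 - 3*z + 2) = (z - 5)*(z - 1)*(z - 2)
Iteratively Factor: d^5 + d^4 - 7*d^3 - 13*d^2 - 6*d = (d + 1)*(d^4 - 7*d^2 - 6*d) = (d - 3)*(d + 1)*(d^3 + 3*d^2 + 2*d) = d*(d - 3)*(d + 1)*(d^2 + 3*d + 2) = d*(d - 3)*(d + 1)*(d + 2)*(d + 1)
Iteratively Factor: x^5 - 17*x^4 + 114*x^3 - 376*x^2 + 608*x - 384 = (x - 4)*(x^4 - 13*x^3 + 62*x^2 - 128*x + 96) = (x - 4)*(x - 2)*(x^3 - 11*x^2 + 40*x - 48) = (x - 4)^2*(x - 2)*(x^2 - 7*x + 12) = (x - 4)^3*(x - 2)*(x - 3)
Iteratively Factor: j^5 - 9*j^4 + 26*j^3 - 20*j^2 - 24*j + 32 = (j + 1)*(j^4 - 10*j^3 + 36*j^2 - 56*j + 32) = (j - 2)*(j + 1)*(j^3 - 8*j^2 + 20*j - 16) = (j - 4)*(j - 2)*(j + 1)*(j^2 - 4*j + 4) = (j - 4)*(j - 2)^2*(j + 1)*(j - 2)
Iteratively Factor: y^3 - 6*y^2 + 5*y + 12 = (y + 1)*(y^2 - 7*y + 12) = (y - 4)*(y + 1)*(y - 3)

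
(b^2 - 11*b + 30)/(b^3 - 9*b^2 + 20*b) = (b - 6)/(b*(b - 4))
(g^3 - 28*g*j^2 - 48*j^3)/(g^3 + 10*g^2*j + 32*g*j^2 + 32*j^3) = (g - 6*j)/(g + 4*j)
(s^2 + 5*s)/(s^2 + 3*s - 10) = s/(s - 2)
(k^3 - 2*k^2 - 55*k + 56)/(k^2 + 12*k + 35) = (k^2 - 9*k + 8)/(k + 5)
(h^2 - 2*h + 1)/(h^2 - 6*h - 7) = (-h^2 + 2*h - 1)/(-h^2 + 6*h + 7)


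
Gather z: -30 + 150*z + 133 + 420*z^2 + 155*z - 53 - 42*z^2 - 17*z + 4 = 378*z^2 + 288*z + 54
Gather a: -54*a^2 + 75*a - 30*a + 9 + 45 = -54*a^2 + 45*a + 54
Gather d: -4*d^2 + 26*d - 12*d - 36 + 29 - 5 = -4*d^2 + 14*d - 12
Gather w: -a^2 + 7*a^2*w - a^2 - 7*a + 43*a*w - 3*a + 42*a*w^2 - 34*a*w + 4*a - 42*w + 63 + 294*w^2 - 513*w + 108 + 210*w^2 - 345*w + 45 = -2*a^2 - 6*a + w^2*(42*a + 504) + w*(7*a^2 + 9*a - 900) + 216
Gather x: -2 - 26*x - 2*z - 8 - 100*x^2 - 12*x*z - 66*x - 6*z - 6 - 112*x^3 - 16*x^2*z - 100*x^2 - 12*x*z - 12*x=-112*x^3 + x^2*(-16*z - 200) + x*(-24*z - 104) - 8*z - 16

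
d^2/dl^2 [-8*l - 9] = 0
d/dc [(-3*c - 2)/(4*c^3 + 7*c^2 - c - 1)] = (-12*c^3 - 21*c^2 + 3*c + (3*c + 2)*(12*c^2 + 14*c - 1) + 3)/(4*c^3 + 7*c^2 - c - 1)^2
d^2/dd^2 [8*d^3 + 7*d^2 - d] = 48*d + 14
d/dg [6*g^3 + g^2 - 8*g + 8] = 18*g^2 + 2*g - 8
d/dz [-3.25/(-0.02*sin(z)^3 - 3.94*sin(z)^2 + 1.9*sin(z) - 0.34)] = (-0.195*sin(z)^2 - 25.61*sin(z) + 6.175)*cos(z)/(0.02*sin(z)^3 + 3.94*sin(z)^2 - 1.9*sin(z) + 0.34)^2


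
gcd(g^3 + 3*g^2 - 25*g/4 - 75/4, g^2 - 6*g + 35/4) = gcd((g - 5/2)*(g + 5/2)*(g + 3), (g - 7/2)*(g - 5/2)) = g - 5/2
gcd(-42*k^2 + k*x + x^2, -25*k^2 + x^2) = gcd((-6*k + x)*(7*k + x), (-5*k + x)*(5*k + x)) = 1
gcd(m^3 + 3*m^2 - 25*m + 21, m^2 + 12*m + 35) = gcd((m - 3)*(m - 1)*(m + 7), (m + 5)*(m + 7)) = m + 7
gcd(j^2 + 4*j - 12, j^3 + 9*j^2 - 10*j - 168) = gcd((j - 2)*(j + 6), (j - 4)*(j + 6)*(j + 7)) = j + 6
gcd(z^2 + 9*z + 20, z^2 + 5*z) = z + 5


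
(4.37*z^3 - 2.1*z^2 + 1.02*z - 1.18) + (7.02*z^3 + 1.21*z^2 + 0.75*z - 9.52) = 11.39*z^3 - 0.89*z^2 + 1.77*z - 10.7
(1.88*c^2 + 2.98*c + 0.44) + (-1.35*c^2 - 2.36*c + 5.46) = 0.53*c^2 + 0.62*c + 5.9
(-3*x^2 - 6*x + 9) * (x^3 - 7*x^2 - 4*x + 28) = -3*x^5 + 15*x^4 + 63*x^3 - 123*x^2 - 204*x + 252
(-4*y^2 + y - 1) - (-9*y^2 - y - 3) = 5*y^2 + 2*y + 2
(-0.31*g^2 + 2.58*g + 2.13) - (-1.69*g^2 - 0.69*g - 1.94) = 1.38*g^2 + 3.27*g + 4.07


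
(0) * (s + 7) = 0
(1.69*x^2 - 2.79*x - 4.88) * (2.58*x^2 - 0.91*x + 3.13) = 4.3602*x^4 - 8.7361*x^3 - 4.7618*x^2 - 4.2919*x - 15.2744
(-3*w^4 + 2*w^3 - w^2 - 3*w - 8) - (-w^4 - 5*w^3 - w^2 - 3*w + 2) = -2*w^4 + 7*w^3 - 10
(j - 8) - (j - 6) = -2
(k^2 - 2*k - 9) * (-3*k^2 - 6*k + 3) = -3*k^4 + 42*k^2 + 48*k - 27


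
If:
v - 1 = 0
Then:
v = 1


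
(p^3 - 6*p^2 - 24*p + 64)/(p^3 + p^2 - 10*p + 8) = (p - 8)/(p - 1)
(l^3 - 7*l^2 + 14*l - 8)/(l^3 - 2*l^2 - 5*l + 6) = (l^2 - 6*l + 8)/(l^2 - l - 6)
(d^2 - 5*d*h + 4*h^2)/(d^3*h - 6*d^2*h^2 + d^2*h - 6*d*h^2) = (d^2 - 5*d*h + 4*h^2)/(d*h*(d^2 - 6*d*h + d - 6*h))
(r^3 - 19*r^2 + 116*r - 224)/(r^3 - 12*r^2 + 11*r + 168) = (r - 4)/(r + 3)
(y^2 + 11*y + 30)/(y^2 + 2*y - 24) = (y + 5)/(y - 4)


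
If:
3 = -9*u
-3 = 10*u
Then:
No Solution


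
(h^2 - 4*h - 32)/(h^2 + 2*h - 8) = (h - 8)/(h - 2)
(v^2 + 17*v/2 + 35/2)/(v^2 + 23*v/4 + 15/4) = 2*(2*v + 7)/(4*v + 3)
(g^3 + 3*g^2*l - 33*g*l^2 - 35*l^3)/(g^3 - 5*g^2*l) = 1 + 8*l/g + 7*l^2/g^2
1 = 1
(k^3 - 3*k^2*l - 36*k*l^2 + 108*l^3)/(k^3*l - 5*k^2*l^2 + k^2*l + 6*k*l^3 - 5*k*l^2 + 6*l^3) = (k^2 - 36*l^2)/(l*(k^2 - 2*k*l + k - 2*l))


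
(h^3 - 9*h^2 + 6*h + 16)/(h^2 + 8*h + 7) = (h^2 - 10*h + 16)/(h + 7)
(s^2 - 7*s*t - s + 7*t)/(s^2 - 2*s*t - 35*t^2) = (s - 1)/(s + 5*t)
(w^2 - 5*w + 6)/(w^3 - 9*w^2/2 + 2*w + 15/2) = 2*(w - 2)/(2*w^2 - 3*w - 5)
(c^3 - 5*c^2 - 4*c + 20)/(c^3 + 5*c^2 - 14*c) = (c^2 - 3*c - 10)/(c*(c + 7))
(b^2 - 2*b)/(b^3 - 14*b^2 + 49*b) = (b - 2)/(b^2 - 14*b + 49)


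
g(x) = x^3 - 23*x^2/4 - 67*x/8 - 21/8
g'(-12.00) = 561.62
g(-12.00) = -2458.12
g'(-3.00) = 53.12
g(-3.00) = -56.25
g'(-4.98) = 123.30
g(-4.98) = -227.03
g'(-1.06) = 7.19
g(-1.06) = -1.40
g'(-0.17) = -6.33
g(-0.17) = -1.37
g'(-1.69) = 19.63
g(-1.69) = -9.72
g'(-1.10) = 7.90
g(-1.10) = -1.70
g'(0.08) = -9.28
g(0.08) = -3.33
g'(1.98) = -19.38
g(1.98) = -33.99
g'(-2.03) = 27.33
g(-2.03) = -17.68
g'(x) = 3*x^2 - 23*x/2 - 67/8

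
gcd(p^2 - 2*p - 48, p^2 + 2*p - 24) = p + 6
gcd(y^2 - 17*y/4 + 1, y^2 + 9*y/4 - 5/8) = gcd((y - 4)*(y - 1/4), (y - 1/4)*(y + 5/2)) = y - 1/4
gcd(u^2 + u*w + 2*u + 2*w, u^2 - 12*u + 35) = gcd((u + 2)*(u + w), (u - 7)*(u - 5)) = 1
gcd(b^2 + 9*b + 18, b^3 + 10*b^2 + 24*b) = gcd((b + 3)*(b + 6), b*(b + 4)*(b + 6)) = b + 6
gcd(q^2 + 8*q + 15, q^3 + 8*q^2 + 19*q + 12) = q + 3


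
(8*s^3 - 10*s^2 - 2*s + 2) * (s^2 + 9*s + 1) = 8*s^5 + 62*s^4 - 84*s^3 - 26*s^2 + 16*s + 2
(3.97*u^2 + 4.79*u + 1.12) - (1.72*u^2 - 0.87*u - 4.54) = 2.25*u^2 + 5.66*u + 5.66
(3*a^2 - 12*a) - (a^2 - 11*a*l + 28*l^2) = 2*a^2 + 11*a*l - 12*a - 28*l^2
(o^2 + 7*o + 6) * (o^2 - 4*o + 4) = o^4 + 3*o^3 - 18*o^2 + 4*o + 24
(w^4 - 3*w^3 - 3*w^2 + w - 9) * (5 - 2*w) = -2*w^5 + 11*w^4 - 9*w^3 - 17*w^2 + 23*w - 45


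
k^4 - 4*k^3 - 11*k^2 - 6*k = k*(k - 6)*(k + 1)^2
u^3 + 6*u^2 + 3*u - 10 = (u - 1)*(u + 2)*(u + 5)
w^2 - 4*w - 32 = (w - 8)*(w + 4)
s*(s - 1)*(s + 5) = s^3 + 4*s^2 - 5*s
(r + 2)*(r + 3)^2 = r^3 + 8*r^2 + 21*r + 18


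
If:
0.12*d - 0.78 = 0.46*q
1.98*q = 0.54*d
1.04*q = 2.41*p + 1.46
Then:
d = -143.00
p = -17.44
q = -39.00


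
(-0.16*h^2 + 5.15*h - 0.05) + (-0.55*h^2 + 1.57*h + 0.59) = -0.71*h^2 + 6.72*h + 0.54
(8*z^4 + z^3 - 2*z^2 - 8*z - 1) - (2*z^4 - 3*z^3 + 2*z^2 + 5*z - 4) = 6*z^4 + 4*z^3 - 4*z^2 - 13*z + 3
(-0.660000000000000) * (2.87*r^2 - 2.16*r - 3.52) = -1.8942*r^2 + 1.4256*r + 2.3232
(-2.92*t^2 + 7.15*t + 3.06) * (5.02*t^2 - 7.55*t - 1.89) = -14.6584*t^4 + 57.939*t^3 - 33.1025*t^2 - 36.6165*t - 5.7834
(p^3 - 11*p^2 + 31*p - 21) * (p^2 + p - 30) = p^5 - 10*p^4 - 10*p^3 + 340*p^2 - 951*p + 630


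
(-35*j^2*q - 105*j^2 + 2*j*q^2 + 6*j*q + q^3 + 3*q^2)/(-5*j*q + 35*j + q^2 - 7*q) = (7*j*q + 21*j + q^2 + 3*q)/(q - 7)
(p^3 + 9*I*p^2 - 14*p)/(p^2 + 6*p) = (p^2 + 9*I*p - 14)/(p + 6)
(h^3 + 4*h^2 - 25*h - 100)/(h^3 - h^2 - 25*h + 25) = (h + 4)/(h - 1)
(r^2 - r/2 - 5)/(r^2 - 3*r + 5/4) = 2*(r + 2)/(2*r - 1)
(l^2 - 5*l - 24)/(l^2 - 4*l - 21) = (l - 8)/(l - 7)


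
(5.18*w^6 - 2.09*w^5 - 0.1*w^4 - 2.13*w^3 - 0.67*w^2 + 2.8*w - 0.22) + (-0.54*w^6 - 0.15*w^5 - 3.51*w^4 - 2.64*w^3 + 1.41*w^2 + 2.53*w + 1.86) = 4.64*w^6 - 2.24*w^5 - 3.61*w^4 - 4.77*w^3 + 0.74*w^2 + 5.33*w + 1.64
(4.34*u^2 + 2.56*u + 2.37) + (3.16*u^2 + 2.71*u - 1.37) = 7.5*u^2 + 5.27*u + 1.0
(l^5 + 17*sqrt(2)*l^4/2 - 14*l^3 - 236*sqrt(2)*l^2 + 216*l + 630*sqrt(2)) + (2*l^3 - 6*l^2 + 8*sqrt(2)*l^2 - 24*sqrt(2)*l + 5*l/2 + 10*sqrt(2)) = l^5 + 17*sqrt(2)*l^4/2 - 12*l^3 - 228*sqrt(2)*l^2 - 6*l^2 - 24*sqrt(2)*l + 437*l/2 + 640*sqrt(2)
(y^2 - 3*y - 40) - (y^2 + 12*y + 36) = -15*y - 76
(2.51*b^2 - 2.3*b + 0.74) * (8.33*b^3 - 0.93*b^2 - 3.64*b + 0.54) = 20.9083*b^5 - 21.4933*b^4 - 0.8332*b^3 + 9.0392*b^2 - 3.9356*b + 0.3996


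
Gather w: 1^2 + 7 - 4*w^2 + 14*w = -4*w^2 + 14*w + 8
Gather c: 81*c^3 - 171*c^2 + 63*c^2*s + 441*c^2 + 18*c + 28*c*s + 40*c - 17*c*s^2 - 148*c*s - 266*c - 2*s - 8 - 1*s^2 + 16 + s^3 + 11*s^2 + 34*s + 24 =81*c^3 + c^2*(63*s + 270) + c*(-17*s^2 - 120*s - 208) + s^3 + 10*s^2 + 32*s + 32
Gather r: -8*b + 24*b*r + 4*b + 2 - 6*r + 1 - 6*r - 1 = -4*b + r*(24*b - 12) + 2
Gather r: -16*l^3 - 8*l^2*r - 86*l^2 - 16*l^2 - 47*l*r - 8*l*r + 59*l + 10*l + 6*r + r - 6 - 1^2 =-16*l^3 - 102*l^2 + 69*l + r*(-8*l^2 - 55*l + 7) - 7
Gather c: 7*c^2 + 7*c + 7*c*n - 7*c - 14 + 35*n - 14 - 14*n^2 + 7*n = 7*c^2 + 7*c*n - 14*n^2 + 42*n - 28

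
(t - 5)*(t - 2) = t^2 - 7*t + 10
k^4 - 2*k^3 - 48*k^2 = k^2*(k - 8)*(k + 6)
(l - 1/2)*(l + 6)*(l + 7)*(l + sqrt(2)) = l^4 + sqrt(2)*l^3 + 25*l^3/2 + 25*sqrt(2)*l^2/2 + 71*l^2/2 - 21*l + 71*sqrt(2)*l/2 - 21*sqrt(2)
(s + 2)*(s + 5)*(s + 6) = s^3 + 13*s^2 + 52*s + 60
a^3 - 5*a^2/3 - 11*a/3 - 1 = (a - 3)*(a + 1/3)*(a + 1)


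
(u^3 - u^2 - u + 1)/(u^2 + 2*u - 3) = (u^2 - 1)/(u + 3)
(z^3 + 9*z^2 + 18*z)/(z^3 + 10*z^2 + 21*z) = (z + 6)/(z + 7)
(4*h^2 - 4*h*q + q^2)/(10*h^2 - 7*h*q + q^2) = (-2*h + q)/(-5*h + q)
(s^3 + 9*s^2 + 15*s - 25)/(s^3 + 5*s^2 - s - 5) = (s + 5)/(s + 1)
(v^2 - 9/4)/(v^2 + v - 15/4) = (2*v + 3)/(2*v + 5)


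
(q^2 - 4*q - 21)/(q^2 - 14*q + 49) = (q + 3)/(q - 7)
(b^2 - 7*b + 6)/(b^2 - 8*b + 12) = (b - 1)/(b - 2)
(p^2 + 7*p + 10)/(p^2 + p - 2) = (p + 5)/(p - 1)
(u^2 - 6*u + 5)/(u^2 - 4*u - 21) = (-u^2 + 6*u - 5)/(-u^2 + 4*u + 21)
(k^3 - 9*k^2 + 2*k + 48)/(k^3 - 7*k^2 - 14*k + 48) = (k^2 - k - 6)/(k^2 + k - 6)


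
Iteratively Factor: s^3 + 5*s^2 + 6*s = (s)*(s^2 + 5*s + 6) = s*(s + 3)*(s + 2)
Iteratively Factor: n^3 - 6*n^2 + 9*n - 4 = (n - 4)*(n^2 - 2*n + 1) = (n - 4)*(n - 1)*(n - 1)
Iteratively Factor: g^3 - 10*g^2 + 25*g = (g)*(g^2 - 10*g + 25) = g*(g - 5)*(g - 5)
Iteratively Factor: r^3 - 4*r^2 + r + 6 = (r + 1)*(r^2 - 5*r + 6) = (r - 3)*(r + 1)*(r - 2)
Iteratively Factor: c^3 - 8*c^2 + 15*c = (c)*(c^2 - 8*c + 15) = c*(c - 3)*(c - 5)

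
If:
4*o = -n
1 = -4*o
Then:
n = 1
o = -1/4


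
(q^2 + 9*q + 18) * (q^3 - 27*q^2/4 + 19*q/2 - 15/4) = q^5 + 9*q^4/4 - 133*q^3/4 - 159*q^2/4 + 549*q/4 - 135/2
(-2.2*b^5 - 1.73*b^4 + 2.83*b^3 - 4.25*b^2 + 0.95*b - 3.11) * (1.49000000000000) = -3.278*b^5 - 2.5777*b^4 + 4.2167*b^3 - 6.3325*b^2 + 1.4155*b - 4.6339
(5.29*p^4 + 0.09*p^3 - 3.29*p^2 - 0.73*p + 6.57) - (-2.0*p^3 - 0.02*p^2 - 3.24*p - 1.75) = 5.29*p^4 + 2.09*p^3 - 3.27*p^2 + 2.51*p + 8.32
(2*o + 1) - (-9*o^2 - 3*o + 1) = 9*o^2 + 5*o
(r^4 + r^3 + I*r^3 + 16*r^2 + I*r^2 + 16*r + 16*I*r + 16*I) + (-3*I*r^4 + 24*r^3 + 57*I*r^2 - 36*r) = r^4 - 3*I*r^4 + 25*r^3 + I*r^3 + 16*r^2 + 58*I*r^2 - 20*r + 16*I*r + 16*I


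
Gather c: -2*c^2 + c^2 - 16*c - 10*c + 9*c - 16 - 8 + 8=-c^2 - 17*c - 16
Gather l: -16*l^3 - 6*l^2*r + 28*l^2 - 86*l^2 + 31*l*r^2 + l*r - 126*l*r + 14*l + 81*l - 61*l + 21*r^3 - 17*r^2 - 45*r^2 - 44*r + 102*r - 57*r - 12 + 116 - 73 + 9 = -16*l^3 + l^2*(-6*r - 58) + l*(31*r^2 - 125*r + 34) + 21*r^3 - 62*r^2 + r + 40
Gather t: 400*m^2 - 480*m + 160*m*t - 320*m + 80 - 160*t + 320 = 400*m^2 - 800*m + t*(160*m - 160) + 400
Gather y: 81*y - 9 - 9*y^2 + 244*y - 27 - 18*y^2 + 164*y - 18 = -27*y^2 + 489*y - 54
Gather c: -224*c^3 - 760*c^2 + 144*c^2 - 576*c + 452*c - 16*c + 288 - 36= -224*c^3 - 616*c^2 - 140*c + 252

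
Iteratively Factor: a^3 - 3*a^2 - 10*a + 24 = (a + 3)*(a^2 - 6*a + 8) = (a - 2)*(a + 3)*(a - 4)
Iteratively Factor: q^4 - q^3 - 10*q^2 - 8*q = (q)*(q^3 - q^2 - 10*q - 8) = q*(q + 2)*(q^2 - 3*q - 4) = q*(q - 4)*(q + 2)*(q + 1)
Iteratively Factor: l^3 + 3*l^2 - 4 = (l + 2)*(l^2 + l - 2) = (l - 1)*(l + 2)*(l + 2)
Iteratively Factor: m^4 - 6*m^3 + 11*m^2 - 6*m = (m - 3)*(m^3 - 3*m^2 + 2*m) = m*(m - 3)*(m^2 - 3*m + 2) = m*(m - 3)*(m - 1)*(m - 2)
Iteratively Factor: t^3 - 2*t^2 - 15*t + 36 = (t + 4)*(t^2 - 6*t + 9) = (t - 3)*(t + 4)*(t - 3)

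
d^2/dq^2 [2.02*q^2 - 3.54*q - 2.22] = 4.04000000000000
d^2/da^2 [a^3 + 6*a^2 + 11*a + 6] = 6*a + 12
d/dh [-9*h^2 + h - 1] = 1 - 18*h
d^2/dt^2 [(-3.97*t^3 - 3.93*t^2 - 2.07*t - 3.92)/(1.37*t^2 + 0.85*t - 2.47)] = (-1.4210854715202e-14*t^4 - 31.222212*t^3 - 73.9269600000001*t^2 - 214.740516*t - 88.83918)/(2.571353*t^6 + 4.786095*t^5 - 10.938354*t^4 - 16.643765*t^3 + 19.720974*t^2 + 15.557295*t - 15.069223)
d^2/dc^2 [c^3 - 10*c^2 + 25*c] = 6*c - 20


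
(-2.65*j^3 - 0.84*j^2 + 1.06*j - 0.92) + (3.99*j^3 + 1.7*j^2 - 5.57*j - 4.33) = 1.34*j^3 + 0.86*j^2 - 4.51*j - 5.25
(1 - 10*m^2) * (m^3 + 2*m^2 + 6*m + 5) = -10*m^5 - 20*m^4 - 59*m^3 - 48*m^2 + 6*m + 5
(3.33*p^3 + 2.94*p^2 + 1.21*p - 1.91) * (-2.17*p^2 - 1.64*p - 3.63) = -7.2261*p^5 - 11.841*p^4 - 19.5352*p^3 - 8.5119*p^2 - 1.2599*p + 6.9333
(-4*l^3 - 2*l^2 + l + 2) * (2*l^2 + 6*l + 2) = -8*l^5 - 28*l^4 - 18*l^3 + 6*l^2 + 14*l + 4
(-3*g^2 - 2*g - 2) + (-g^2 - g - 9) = -4*g^2 - 3*g - 11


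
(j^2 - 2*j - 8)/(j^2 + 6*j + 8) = (j - 4)/(j + 4)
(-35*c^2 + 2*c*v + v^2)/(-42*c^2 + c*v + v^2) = (-5*c + v)/(-6*c + v)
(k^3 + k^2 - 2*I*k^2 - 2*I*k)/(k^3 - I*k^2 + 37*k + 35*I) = k*(k^2 + k - 2*I*k - 2*I)/(k^3 - I*k^2 + 37*k + 35*I)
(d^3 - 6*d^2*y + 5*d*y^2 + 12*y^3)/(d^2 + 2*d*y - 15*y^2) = (d^2 - 3*d*y - 4*y^2)/(d + 5*y)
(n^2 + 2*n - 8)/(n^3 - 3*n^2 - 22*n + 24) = (n - 2)/(n^2 - 7*n + 6)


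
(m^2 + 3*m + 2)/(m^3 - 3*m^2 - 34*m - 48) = (m + 1)/(m^2 - 5*m - 24)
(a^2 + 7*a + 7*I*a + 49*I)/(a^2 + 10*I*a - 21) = (a + 7)/(a + 3*I)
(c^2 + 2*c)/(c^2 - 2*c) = (c + 2)/(c - 2)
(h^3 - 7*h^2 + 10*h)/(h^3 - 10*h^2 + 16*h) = (h - 5)/(h - 8)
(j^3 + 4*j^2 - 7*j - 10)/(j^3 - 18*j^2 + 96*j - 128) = (j^2 + 6*j + 5)/(j^2 - 16*j + 64)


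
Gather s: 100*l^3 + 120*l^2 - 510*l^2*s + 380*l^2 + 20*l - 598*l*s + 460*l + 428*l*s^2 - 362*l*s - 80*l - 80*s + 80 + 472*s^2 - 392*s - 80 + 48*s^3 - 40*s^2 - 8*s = 100*l^3 + 500*l^2 + 400*l + 48*s^3 + s^2*(428*l + 432) + s*(-510*l^2 - 960*l - 480)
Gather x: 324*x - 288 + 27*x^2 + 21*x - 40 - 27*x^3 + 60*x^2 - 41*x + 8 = -27*x^3 + 87*x^2 + 304*x - 320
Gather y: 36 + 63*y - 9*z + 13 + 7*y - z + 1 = 70*y - 10*z + 50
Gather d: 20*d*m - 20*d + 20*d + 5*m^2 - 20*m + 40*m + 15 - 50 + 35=20*d*m + 5*m^2 + 20*m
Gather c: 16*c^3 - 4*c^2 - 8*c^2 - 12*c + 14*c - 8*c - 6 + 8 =16*c^3 - 12*c^2 - 6*c + 2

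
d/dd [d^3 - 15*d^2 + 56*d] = 3*d^2 - 30*d + 56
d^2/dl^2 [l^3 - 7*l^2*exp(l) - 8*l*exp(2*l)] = -7*l^2*exp(l) - 32*l*exp(2*l) - 28*l*exp(l) + 6*l - 32*exp(2*l) - 14*exp(l)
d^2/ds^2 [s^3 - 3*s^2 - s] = 6*s - 6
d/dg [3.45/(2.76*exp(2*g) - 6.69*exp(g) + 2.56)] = (23.0805 - 19.044*exp(g))*exp(g)/(2.76*exp(2*g) - 6.69*exp(g) + 2.56)^2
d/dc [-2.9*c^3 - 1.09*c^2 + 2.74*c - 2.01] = -8.7*c^2 - 2.18*c + 2.74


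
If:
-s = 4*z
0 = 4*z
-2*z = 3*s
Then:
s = 0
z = 0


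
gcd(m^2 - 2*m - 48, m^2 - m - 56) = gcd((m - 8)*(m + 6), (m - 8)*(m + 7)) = m - 8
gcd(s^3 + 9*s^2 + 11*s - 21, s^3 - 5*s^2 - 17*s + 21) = s^2 + 2*s - 3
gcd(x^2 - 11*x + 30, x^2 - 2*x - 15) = x - 5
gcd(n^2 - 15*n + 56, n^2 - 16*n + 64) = n - 8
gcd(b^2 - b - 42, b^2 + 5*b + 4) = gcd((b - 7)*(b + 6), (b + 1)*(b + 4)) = 1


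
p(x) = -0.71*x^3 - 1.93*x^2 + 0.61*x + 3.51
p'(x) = -2.13*x^2 - 3.86*x + 0.61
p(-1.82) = 0.29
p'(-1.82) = 0.58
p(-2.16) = 0.34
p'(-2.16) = -0.99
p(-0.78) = 2.20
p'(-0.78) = 2.32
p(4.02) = -71.35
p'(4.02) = -49.33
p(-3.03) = 3.69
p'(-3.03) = -7.25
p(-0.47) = 2.87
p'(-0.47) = 1.95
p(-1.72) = 0.36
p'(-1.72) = 0.95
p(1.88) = -6.88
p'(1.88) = -14.18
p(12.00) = -1493.97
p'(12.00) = -352.43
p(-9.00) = 359.28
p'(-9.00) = -137.18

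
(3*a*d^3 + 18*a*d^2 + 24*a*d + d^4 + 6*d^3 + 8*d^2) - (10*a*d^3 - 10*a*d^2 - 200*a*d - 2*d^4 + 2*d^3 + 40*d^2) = -7*a*d^3 + 28*a*d^2 + 224*a*d + 3*d^4 + 4*d^3 - 32*d^2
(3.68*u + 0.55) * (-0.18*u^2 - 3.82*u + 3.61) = -0.6624*u^3 - 14.1566*u^2 + 11.1838*u + 1.9855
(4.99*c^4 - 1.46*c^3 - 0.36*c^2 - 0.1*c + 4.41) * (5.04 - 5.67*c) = -28.2933*c^5 + 33.4278*c^4 - 5.3172*c^3 - 1.2474*c^2 - 25.5087*c + 22.2264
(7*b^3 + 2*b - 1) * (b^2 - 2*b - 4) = 7*b^5 - 14*b^4 - 26*b^3 - 5*b^2 - 6*b + 4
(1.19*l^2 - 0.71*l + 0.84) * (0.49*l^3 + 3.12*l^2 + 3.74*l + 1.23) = 0.5831*l^5 + 3.3649*l^4 + 2.647*l^3 + 1.4291*l^2 + 2.2683*l + 1.0332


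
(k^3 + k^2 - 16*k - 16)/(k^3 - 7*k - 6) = (k^2 - 16)/(k^2 - k - 6)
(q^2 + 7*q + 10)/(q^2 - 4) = (q + 5)/(q - 2)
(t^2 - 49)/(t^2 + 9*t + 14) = (t - 7)/(t + 2)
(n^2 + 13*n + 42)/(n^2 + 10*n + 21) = (n + 6)/(n + 3)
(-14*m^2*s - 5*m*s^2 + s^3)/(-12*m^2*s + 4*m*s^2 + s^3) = (-14*m^2 - 5*m*s + s^2)/(-12*m^2 + 4*m*s + s^2)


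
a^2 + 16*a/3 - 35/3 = (a - 5/3)*(a + 7)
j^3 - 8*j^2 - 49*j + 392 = (j - 8)*(j - 7)*(j + 7)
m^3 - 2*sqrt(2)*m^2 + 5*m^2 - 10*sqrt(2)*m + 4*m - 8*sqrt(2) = (m + 1)*(m + 4)*(m - 2*sqrt(2))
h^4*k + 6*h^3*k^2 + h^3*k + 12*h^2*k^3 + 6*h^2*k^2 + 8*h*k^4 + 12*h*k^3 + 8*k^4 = (h + 2*k)^3*(h*k + k)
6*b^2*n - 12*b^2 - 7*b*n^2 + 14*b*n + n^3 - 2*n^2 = (-6*b + n)*(-b + n)*(n - 2)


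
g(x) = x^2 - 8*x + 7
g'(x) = 2*x - 8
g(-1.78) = 24.41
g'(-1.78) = -11.56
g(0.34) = 4.40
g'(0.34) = -7.32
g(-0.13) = 8.06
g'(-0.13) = -8.26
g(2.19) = -5.72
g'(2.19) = -3.62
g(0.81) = 1.18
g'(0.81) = -6.38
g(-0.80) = 14.04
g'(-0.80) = -9.60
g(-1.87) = 25.46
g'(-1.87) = -11.74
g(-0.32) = 9.66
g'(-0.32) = -8.64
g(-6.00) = 91.00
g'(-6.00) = -20.00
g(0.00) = 7.00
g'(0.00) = -8.00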